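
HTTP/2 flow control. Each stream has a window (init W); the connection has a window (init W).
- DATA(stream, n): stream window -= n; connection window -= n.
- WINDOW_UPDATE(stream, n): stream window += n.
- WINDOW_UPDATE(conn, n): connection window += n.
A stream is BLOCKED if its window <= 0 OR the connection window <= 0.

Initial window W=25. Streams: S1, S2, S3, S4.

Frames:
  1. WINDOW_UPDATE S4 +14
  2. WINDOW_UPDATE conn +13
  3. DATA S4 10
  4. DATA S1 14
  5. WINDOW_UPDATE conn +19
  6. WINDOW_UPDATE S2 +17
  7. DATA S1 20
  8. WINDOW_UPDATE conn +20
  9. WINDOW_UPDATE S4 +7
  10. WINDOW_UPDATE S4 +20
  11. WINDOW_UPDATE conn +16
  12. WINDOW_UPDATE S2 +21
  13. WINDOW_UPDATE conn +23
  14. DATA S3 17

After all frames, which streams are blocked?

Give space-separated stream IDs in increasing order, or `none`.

Answer: S1

Derivation:
Op 1: conn=25 S1=25 S2=25 S3=25 S4=39 blocked=[]
Op 2: conn=38 S1=25 S2=25 S3=25 S4=39 blocked=[]
Op 3: conn=28 S1=25 S2=25 S3=25 S4=29 blocked=[]
Op 4: conn=14 S1=11 S2=25 S3=25 S4=29 blocked=[]
Op 5: conn=33 S1=11 S2=25 S3=25 S4=29 blocked=[]
Op 6: conn=33 S1=11 S2=42 S3=25 S4=29 blocked=[]
Op 7: conn=13 S1=-9 S2=42 S3=25 S4=29 blocked=[1]
Op 8: conn=33 S1=-9 S2=42 S3=25 S4=29 blocked=[1]
Op 9: conn=33 S1=-9 S2=42 S3=25 S4=36 blocked=[1]
Op 10: conn=33 S1=-9 S2=42 S3=25 S4=56 blocked=[1]
Op 11: conn=49 S1=-9 S2=42 S3=25 S4=56 blocked=[1]
Op 12: conn=49 S1=-9 S2=63 S3=25 S4=56 blocked=[1]
Op 13: conn=72 S1=-9 S2=63 S3=25 S4=56 blocked=[1]
Op 14: conn=55 S1=-9 S2=63 S3=8 S4=56 blocked=[1]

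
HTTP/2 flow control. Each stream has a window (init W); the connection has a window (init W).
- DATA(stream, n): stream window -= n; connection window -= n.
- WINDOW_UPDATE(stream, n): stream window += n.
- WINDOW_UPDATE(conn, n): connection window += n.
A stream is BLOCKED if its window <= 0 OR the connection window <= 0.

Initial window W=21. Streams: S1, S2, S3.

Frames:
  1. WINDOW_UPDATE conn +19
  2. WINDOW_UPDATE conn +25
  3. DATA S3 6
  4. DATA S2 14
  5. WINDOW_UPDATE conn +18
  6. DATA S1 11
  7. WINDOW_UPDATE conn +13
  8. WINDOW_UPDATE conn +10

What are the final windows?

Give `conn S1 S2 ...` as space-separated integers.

Op 1: conn=40 S1=21 S2=21 S3=21 blocked=[]
Op 2: conn=65 S1=21 S2=21 S3=21 blocked=[]
Op 3: conn=59 S1=21 S2=21 S3=15 blocked=[]
Op 4: conn=45 S1=21 S2=7 S3=15 blocked=[]
Op 5: conn=63 S1=21 S2=7 S3=15 blocked=[]
Op 6: conn=52 S1=10 S2=7 S3=15 blocked=[]
Op 7: conn=65 S1=10 S2=7 S3=15 blocked=[]
Op 8: conn=75 S1=10 S2=7 S3=15 blocked=[]

Answer: 75 10 7 15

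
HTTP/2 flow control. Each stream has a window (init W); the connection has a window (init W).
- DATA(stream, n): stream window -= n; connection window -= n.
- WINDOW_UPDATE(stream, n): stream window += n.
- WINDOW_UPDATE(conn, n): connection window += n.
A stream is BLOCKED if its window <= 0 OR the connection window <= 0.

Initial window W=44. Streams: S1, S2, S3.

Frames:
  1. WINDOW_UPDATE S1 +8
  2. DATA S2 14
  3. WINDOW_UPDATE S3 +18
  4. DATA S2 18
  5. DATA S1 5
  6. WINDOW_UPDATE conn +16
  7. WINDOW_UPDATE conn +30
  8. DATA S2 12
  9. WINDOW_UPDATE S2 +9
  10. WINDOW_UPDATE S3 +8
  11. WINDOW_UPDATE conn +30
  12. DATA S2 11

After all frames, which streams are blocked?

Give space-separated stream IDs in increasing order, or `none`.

Op 1: conn=44 S1=52 S2=44 S3=44 blocked=[]
Op 2: conn=30 S1=52 S2=30 S3=44 blocked=[]
Op 3: conn=30 S1=52 S2=30 S3=62 blocked=[]
Op 4: conn=12 S1=52 S2=12 S3=62 blocked=[]
Op 5: conn=7 S1=47 S2=12 S3=62 blocked=[]
Op 6: conn=23 S1=47 S2=12 S3=62 blocked=[]
Op 7: conn=53 S1=47 S2=12 S3=62 blocked=[]
Op 8: conn=41 S1=47 S2=0 S3=62 blocked=[2]
Op 9: conn=41 S1=47 S2=9 S3=62 blocked=[]
Op 10: conn=41 S1=47 S2=9 S3=70 blocked=[]
Op 11: conn=71 S1=47 S2=9 S3=70 blocked=[]
Op 12: conn=60 S1=47 S2=-2 S3=70 blocked=[2]

Answer: S2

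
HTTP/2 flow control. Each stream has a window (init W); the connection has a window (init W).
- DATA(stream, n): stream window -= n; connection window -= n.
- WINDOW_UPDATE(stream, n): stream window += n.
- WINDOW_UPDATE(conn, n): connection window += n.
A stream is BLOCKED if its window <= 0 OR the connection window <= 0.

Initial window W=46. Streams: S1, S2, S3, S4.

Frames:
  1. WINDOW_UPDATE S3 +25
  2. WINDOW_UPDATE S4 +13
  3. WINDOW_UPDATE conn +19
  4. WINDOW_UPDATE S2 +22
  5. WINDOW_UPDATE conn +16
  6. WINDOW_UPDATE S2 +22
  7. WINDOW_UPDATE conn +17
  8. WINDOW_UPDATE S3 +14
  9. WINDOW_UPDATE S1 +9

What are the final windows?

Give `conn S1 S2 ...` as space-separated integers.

Op 1: conn=46 S1=46 S2=46 S3=71 S4=46 blocked=[]
Op 2: conn=46 S1=46 S2=46 S3=71 S4=59 blocked=[]
Op 3: conn=65 S1=46 S2=46 S3=71 S4=59 blocked=[]
Op 4: conn=65 S1=46 S2=68 S3=71 S4=59 blocked=[]
Op 5: conn=81 S1=46 S2=68 S3=71 S4=59 blocked=[]
Op 6: conn=81 S1=46 S2=90 S3=71 S4=59 blocked=[]
Op 7: conn=98 S1=46 S2=90 S3=71 S4=59 blocked=[]
Op 8: conn=98 S1=46 S2=90 S3=85 S4=59 blocked=[]
Op 9: conn=98 S1=55 S2=90 S3=85 S4=59 blocked=[]

Answer: 98 55 90 85 59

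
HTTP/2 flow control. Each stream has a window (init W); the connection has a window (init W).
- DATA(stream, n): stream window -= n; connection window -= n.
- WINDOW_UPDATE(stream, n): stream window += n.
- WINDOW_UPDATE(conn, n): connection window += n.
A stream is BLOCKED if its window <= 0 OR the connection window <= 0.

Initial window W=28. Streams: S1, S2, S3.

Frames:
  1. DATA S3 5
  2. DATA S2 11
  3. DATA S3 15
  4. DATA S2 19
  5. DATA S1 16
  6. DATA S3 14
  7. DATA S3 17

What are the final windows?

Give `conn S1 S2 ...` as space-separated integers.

Answer: -69 12 -2 -23

Derivation:
Op 1: conn=23 S1=28 S2=28 S3=23 blocked=[]
Op 2: conn=12 S1=28 S2=17 S3=23 blocked=[]
Op 3: conn=-3 S1=28 S2=17 S3=8 blocked=[1, 2, 3]
Op 4: conn=-22 S1=28 S2=-2 S3=8 blocked=[1, 2, 3]
Op 5: conn=-38 S1=12 S2=-2 S3=8 blocked=[1, 2, 3]
Op 6: conn=-52 S1=12 S2=-2 S3=-6 blocked=[1, 2, 3]
Op 7: conn=-69 S1=12 S2=-2 S3=-23 blocked=[1, 2, 3]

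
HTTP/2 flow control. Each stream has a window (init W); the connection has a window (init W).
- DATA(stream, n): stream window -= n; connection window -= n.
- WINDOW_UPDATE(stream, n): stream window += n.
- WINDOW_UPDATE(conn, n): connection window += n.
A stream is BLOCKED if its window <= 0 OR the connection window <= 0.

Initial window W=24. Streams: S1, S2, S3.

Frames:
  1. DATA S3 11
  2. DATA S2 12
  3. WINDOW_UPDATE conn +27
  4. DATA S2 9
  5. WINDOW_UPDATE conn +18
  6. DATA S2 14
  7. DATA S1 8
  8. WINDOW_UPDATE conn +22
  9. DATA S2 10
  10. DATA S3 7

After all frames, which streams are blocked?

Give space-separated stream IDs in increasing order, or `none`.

Op 1: conn=13 S1=24 S2=24 S3=13 blocked=[]
Op 2: conn=1 S1=24 S2=12 S3=13 blocked=[]
Op 3: conn=28 S1=24 S2=12 S3=13 blocked=[]
Op 4: conn=19 S1=24 S2=3 S3=13 blocked=[]
Op 5: conn=37 S1=24 S2=3 S3=13 blocked=[]
Op 6: conn=23 S1=24 S2=-11 S3=13 blocked=[2]
Op 7: conn=15 S1=16 S2=-11 S3=13 blocked=[2]
Op 8: conn=37 S1=16 S2=-11 S3=13 blocked=[2]
Op 9: conn=27 S1=16 S2=-21 S3=13 blocked=[2]
Op 10: conn=20 S1=16 S2=-21 S3=6 blocked=[2]

Answer: S2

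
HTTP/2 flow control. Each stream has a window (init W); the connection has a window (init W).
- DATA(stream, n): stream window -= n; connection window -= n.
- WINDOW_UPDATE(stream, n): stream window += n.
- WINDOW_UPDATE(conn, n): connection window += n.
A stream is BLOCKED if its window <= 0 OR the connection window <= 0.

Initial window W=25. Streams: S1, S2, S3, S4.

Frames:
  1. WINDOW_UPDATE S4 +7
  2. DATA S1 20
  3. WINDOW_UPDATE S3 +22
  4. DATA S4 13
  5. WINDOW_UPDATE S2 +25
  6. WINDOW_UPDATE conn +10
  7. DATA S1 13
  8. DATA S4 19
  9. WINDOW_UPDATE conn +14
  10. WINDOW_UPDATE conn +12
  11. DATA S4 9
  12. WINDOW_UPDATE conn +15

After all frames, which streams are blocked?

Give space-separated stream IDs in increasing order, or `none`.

Op 1: conn=25 S1=25 S2=25 S3=25 S4=32 blocked=[]
Op 2: conn=5 S1=5 S2=25 S3=25 S4=32 blocked=[]
Op 3: conn=5 S1=5 S2=25 S3=47 S4=32 blocked=[]
Op 4: conn=-8 S1=5 S2=25 S3=47 S4=19 blocked=[1, 2, 3, 4]
Op 5: conn=-8 S1=5 S2=50 S3=47 S4=19 blocked=[1, 2, 3, 4]
Op 6: conn=2 S1=5 S2=50 S3=47 S4=19 blocked=[]
Op 7: conn=-11 S1=-8 S2=50 S3=47 S4=19 blocked=[1, 2, 3, 4]
Op 8: conn=-30 S1=-8 S2=50 S3=47 S4=0 blocked=[1, 2, 3, 4]
Op 9: conn=-16 S1=-8 S2=50 S3=47 S4=0 blocked=[1, 2, 3, 4]
Op 10: conn=-4 S1=-8 S2=50 S3=47 S4=0 blocked=[1, 2, 3, 4]
Op 11: conn=-13 S1=-8 S2=50 S3=47 S4=-9 blocked=[1, 2, 3, 4]
Op 12: conn=2 S1=-8 S2=50 S3=47 S4=-9 blocked=[1, 4]

Answer: S1 S4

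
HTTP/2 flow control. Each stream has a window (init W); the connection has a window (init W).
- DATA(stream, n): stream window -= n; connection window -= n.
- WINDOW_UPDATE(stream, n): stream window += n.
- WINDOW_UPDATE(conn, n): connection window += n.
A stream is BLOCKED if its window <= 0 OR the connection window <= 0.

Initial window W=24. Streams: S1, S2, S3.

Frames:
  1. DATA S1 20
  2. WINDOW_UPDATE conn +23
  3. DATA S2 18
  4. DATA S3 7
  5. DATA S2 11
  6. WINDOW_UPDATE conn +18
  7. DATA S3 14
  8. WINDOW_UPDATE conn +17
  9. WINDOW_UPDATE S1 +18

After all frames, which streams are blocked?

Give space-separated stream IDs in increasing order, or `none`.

Op 1: conn=4 S1=4 S2=24 S3=24 blocked=[]
Op 2: conn=27 S1=4 S2=24 S3=24 blocked=[]
Op 3: conn=9 S1=4 S2=6 S3=24 blocked=[]
Op 4: conn=2 S1=4 S2=6 S3=17 blocked=[]
Op 5: conn=-9 S1=4 S2=-5 S3=17 blocked=[1, 2, 3]
Op 6: conn=9 S1=4 S2=-5 S3=17 blocked=[2]
Op 7: conn=-5 S1=4 S2=-5 S3=3 blocked=[1, 2, 3]
Op 8: conn=12 S1=4 S2=-5 S3=3 blocked=[2]
Op 9: conn=12 S1=22 S2=-5 S3=3 blocked=[2]

Answer: S2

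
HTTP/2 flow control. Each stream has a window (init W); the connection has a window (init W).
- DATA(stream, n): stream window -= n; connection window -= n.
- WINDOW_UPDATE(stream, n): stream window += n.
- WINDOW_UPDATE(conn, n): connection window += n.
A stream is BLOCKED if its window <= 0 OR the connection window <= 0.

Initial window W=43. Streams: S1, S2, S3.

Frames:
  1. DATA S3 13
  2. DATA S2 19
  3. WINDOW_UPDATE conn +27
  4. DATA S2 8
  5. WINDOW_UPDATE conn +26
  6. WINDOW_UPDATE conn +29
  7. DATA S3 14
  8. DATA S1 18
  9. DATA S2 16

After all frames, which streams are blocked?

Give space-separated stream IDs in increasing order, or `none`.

Op 1: conn=30 S1=43 S2=43 S3=30 blocked=[]
Op 2: conn=11 S1=43 S2=24 S3=30 blocked=[]
Op 3: conn=38 S1=43 S2=24 S3=30 blocked=[]
Op 4: conn=30 S1=43 S2=16 S3=30 blocked=[]
Op 5: conn=56 S1=43 S2=16 S3=30 blocked=[]
Op 6: conn=85 S1=43 S2=16 S3=30 blocked=[]
Op 7: conn=71 S1=43 S2=16 S3=16 blocked=[]
Op 8: conn=53 S1=25 S2=16 S3=16 blocked=[]
Op 9: conn=37 S1=25 S2=0 S3=16 blocked=[2]

Answer: S2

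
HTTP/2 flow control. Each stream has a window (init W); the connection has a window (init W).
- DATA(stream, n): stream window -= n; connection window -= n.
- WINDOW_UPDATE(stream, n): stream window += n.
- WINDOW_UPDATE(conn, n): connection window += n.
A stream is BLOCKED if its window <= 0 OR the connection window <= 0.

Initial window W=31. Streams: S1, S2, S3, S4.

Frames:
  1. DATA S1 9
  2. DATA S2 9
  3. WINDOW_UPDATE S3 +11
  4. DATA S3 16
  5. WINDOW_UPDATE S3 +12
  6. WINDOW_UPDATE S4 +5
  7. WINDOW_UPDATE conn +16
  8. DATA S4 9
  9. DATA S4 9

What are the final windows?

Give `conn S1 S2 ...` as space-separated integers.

Answer: -5 22 22 38 18

Derivation:
Op 1: conn=22 S1=22 S2=31 S3=31 S4=31 blocked=[]
Op 2: conn=13 S1=22 S2=22 S3=31 S4=31 blocked=[]
Op 3: conn=13 S1=22 S2=22 S3=42 S4=31 blocked=[]
Op 4: conn=-3 S1=22 S2=22 S3=26 S4=31 blocked=[1, 2, 3, 4]
Op 5: conn=-3 S1=22 S2=22 S3=38 S4=31 blocked=[1, 2, 3, 4]
Op 6: conn=-3 S1=22 S2=22 S3=38 S4=36 blocked=[1, 2, 3, 4]
Op 7: conn=13 S1=22 S2=22 S3=38 S4=36 blocked=[]
Op 8: conn=4 S1=22 S2=22 S3=38 S4=27 blocked=[]
Op 9: conn=-5 S1=22 S2=22 S3=38 S4=18 blocked=[1, 2, 3, 4]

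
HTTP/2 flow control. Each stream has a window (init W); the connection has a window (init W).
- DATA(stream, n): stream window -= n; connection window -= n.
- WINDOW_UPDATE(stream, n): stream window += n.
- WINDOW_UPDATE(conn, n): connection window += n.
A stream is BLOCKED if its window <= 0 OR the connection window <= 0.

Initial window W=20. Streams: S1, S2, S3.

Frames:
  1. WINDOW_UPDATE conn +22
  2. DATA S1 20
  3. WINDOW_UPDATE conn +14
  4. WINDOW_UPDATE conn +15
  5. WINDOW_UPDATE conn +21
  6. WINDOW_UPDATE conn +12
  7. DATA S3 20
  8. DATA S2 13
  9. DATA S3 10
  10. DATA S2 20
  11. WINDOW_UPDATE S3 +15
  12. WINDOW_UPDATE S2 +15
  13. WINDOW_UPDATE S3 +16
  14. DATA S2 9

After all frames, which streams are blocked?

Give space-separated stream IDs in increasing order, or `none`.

Answer: S1 S2

Derivation:
Op 1: conn=42 S1=20 S2=20 S3=20 blocked=[]
Op 2: conn=22 S1=0 S2=20 S3=20 blocked=[1]
Op 3: conn=36 S1=0 S2=20 S3=20 blocked=[1]
Op 4: conn=51 S1=0 S2=20 S3=20 blocked=[1]
Op 5: conn=72 S1=0 S2=20 S3=20 blocked=[1]
Op 6: conn=84 S1=0 S2=20 S3=20 blocked=[1]
Op 7: conn=64 S1=0 S2=20 S3=0 blocked=[1, 3]
Op 8: conn=51 S1=0 S2=7 S3=0 blocked=[1, 3]
Op 9: conn=41 S1=0 S2=7 S3=-10 blocked=[1, 3]
Op 10: conn=21 S1=0 S2=-13 S3=-10 blocked=[1, 2, 3]
Op 11: conn=21 S1=0 S2=-13 S3=5 blocked=[1, 2]
Op 12: conn=21 S1=0 S2=2 S3=5 blocked=[1]
Op 13: conn=21 S1=0 S2=2 S3=21 blocked=[1]
Op 14: conn=12 S1=0 S2=-7 S3=21 blocked=[1, 2]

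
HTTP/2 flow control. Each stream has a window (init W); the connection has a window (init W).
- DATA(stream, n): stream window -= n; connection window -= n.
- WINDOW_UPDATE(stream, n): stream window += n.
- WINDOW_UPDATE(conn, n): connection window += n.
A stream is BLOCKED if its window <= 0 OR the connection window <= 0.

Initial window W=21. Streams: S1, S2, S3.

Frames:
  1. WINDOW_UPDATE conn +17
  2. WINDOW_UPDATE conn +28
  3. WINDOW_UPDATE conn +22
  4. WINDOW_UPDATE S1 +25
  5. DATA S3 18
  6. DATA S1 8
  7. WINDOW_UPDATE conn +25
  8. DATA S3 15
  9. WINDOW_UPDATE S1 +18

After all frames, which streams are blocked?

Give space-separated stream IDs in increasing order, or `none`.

Answer: S3

Derivation:
Op 1: conn=38 S1=21 S2=21 S3=21 blocked=[]
Op 2: conn=66 S1=21 S2=21 S3=21 blocked=[]
Op 3: conn=88 S1=21 S2=21 S3=21 blocked=[]
Op 4: conn=88 S1=46 S2=21 S3=21 blocked=[]
Op 5: conn=70 S1=46 S2=21 S3=3 blocked=[]
Op 6: conn=62 S1=38 S2=21 S3=3 blocked=[]
Op 7: conn=87 S1=38 S2=21 S3=3 blocked=[]
Op 8: conn=72 S1=38 S2=21 S3=-12 blocked=[3]
Op 9: conn=72 S1=56 S2=21 S3=-12 blocked=[3]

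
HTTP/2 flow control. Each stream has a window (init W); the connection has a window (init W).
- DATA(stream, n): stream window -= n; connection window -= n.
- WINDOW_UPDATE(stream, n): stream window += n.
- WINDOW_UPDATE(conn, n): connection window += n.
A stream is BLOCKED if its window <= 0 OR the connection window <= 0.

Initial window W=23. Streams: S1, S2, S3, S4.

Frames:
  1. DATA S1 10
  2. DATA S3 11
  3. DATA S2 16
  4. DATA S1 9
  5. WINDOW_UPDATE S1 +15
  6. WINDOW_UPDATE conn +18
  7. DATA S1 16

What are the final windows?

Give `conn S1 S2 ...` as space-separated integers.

Answer: -21 3 7 12 23

Derivation:
Op 1: conn=13 S1=13 S2=23 S3=23 S4=23 blocked=[]
Op 2: conn=2 S1=13 S2=23 S3=12 S4=23 blocked=[]
Op 3: conn=-14 S1=13 S2=7 S3=12 S4=23 blocked=[1, 2, 3, 4]
Op 4: conn=-23 S1=4 S2=7 S3=12 S4=23 blocked=[1, 2, 3, 4]
Op 5: conn=-23 S1=19 S2=7 S3=12 S4=23 blocked=[1, 2, 3, 4]
Op 6: conn=-5 S1=19 S2=7 S3=12 S4=23 blocked=[1, 2, 3, 4]
Op 7: conn=-21 S1=3 S2=7 S3=12 S4=23 blocked=[1, 2, 3, 4]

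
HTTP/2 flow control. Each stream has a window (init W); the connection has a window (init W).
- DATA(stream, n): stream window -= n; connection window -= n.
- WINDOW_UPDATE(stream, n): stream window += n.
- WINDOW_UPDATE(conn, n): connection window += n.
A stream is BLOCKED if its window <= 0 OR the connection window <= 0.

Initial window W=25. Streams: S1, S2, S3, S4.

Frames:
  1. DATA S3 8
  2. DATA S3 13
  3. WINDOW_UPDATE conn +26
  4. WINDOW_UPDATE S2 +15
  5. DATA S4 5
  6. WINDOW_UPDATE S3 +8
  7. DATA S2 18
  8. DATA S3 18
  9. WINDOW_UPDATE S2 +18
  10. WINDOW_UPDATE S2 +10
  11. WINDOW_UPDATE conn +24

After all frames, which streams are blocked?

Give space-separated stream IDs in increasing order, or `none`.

Answer: S3

Derivation:
Op 1: conn=17 S1=25 S2=25 S3=17 S4=25 blocked=[]
Op 2: conn=4 S1=25 S2=25 S3=4 S4=25 blocked=[]
Op 3: conn=30 S1=25 S2=25 S3=4 S4=25 blocked=[]
Op 4: conn=30 S1=25 S2=40 S3=4 S4=25 blocked=[]
Op 5: conn=25 S1=25 S2=40 S3=4 S4=20 blocked=[]
Op 6: conn=25 S1=25 S2=40 S3=12 S4=20 blocked=[]
Op 7: conn=7 S1=25 S2=22 S3=12 S4=20 blocked=[]
Op 8: conn=-11 S1=25 S2=22 S3=-6 S4=20 blocked=[1, 2, 3, 4]
Op 9: conn=-11 S1=25 S2=40 S3=-6 S4=20 blocked=[1, 2, 3, 4]
Op 10: conn=-11 S1=25 S2=50 S3=-6 S4=20 blocked=[1, 2, 3, 4]
Op 11: conn=13 S1=25 S2=50 S3=-6 S4=20 blocked=[3]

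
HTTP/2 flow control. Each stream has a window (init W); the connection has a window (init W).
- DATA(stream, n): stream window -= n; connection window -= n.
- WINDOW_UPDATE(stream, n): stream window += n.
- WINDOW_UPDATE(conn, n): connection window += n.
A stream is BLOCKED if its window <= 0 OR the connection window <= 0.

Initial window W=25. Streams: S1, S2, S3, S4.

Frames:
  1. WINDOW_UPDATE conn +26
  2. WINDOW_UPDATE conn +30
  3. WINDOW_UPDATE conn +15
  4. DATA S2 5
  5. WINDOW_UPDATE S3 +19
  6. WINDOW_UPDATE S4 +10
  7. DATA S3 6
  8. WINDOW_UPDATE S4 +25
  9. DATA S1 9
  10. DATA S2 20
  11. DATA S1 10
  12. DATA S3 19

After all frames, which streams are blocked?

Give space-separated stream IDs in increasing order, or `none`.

Op 1: conn=51 S1=25 S2=25 S3=25 S4=25 blocked=[]
Op 2: conn=81 S1=25 S2=25 S3=25 S4=25 blocked=[]
Op 3: conn=96 S1=25 S2=25 S3=25 S4=25 blocked=[]
Op 4: conn=91 S1=25 S2=20 S3=25 S4=25 blocked=[]
Op 5: conn=91 S1=25 S2=20 S3=44 S4=25 blocked=[]
Op 6: conn=91 S1=25 S2=20 S3=44 S4=35 blocked=[]
Op 7: conn=85 S1=25 S2=20 S3=38 S4=35 blocked=[]
Op 8: conn=85 S1=25 S2=20 S3=38 S4=60 blocked=[]
Op 9: conn=76 S1=16 S2=20 S3=38 S4=60 blocked=[]
Op 10: conn=56 S1=16 S2=0 S3=38 S4=60 blocked=[2]
Op 11: conn=46 S1=6 S2=0 S3=38 S4=60 blocked=[2]
Op 12: conn=27 S1=6 S2=0 S3=19 S4=60 blocked=[2]

Answer: S2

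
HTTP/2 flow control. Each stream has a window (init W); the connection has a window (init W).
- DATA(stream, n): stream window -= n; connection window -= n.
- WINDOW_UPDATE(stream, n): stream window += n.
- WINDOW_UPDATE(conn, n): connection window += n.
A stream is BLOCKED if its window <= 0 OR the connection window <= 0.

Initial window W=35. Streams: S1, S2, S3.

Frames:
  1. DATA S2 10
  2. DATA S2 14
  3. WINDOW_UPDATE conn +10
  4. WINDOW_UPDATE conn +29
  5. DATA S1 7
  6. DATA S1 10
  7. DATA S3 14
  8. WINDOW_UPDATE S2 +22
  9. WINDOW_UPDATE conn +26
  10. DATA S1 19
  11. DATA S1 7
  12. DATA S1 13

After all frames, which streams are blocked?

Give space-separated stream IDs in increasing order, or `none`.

Answer: S1

Derivation:
Op 1: conn=25 S1=35 S2=25 S3=35 blocked=[]
Op 2: conn=11 S1=35 S2=11 S3=35 blocked=[]
Op 3: conn=21 S1=35 S2=11 S3=35 blocked=[]
Op 4: conn=50 S1=35 S2=11 S3=35 blocked=[]
Op 5: conn=43 S1=28 S2=11 S3=35 blocked=[]
Op 6: conn=33 S1=18 S2=11 S3=35 blocked=[]
Op 7: conn=19 S1=18 S2=11 S3=21 blocked=[]
Op 8: conn=19 S1=18 S2=33 S3=21 blocked=[]
Op 9: conn=45 S1=18 S2=33 S3=21 blocked=[]
Op 10: conn=26 S1=-1 S2=33 S3=21 blocked=[1]
Op 11: conn=19 S1=-8 S2=33 S3=21 blocked=[1]
Op 12: conn=6 S1=-21 S2=33 S3=21 blocked=[1]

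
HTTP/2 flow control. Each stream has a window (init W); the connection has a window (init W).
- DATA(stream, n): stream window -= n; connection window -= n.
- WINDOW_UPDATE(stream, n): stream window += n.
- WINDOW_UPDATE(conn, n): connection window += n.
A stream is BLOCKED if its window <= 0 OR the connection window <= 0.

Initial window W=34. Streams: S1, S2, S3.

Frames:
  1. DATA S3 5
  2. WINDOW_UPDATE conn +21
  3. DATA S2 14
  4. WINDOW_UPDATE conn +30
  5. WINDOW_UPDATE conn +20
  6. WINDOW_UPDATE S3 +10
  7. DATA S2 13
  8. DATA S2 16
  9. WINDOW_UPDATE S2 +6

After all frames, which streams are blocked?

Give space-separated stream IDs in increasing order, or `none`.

Answer: S2

Derivation:
Op 1: conn=29 S1=34 S2=34 S3=29 blocked=[]
Op 2: conn=50 S1=34 S2=34 S3=29 blocked=[]
Op 3: conn=36 S1=34 S2=20 S3=29 blocked=[]
Op 4: conn=66 S1=34 S2=20 S3=29 blocked=[]
Op 5: conn=86 S1=34 S2=20 S3=29 blocked=[]
Op 6: conn=86 S1=34 S2=20 S3=39 blocked=[]
Op 7: conn=73 S1=34 S2=7 S3=39 blocked=[]
Op 8: conn=57 S1=34 S2=-9 S3=39 blocked=[2]
Op 9: conn=57 S1=34 S2=-3 S3=39 blocked=[2]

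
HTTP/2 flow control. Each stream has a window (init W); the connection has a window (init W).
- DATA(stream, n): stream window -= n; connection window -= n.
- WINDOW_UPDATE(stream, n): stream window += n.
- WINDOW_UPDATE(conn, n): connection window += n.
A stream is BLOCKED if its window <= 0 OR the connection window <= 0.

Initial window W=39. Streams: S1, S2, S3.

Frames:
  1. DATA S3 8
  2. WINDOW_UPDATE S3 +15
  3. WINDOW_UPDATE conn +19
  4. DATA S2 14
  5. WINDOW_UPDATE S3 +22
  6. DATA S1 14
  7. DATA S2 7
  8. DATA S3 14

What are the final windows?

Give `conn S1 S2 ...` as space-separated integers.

Op 1: conn=31 S1=39 S2=39 S3=31 blocked=[]
Op 2: conn=31 S1=39 S2=39 S3=46 blocked=[]
Op 3: conn=50 S1=39 S2=39 S3=46 blocked=[]
Op 4: conn=36 S1=39 S2=25 S3=46 blocked=[]
Op 5: conn=36 S1=39 S2=25 S3=68 blocked=[]
Op 6: conn=22 S1=25 S2=25 S3=68 blocked=[]
Op 7: conn=15 S1=25 S2=18 S3=68 blocked=[]
Op 8: conn=1 S1=25 S2=18 S3=54 blocked=[]

Answer: 1 25 18 54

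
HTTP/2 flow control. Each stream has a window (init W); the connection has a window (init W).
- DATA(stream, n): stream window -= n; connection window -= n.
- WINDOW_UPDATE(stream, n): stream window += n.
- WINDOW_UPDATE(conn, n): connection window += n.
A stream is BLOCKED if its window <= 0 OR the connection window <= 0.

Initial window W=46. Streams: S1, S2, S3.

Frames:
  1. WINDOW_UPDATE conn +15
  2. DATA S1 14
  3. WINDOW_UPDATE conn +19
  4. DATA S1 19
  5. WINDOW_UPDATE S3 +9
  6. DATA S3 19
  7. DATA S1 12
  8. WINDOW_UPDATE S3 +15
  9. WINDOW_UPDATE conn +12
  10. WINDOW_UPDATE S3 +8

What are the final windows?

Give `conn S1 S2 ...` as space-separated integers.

Op 1: conn=61 S1=46 S2=46 S3=46 blocked=[]
Op 2: conn=47 S1=32 S2=46 S3=46 blocked=[]
Op 3: conn=66 S1=32 S2=46 S3=46 blocked=[]
Op 4: conn=47 S1=13 S2=46 S3=46 blocked=[]
Op 5: conn=47 S1=13 S2=46 S3=55 blocked=[]
Op 6: conn=28 S1=13 S2=46 S3=36 blocked=[]
Op 7: conn=16 S1=1 S2=46 S3=36 blocked=[]
Op 8: conn=16 S1=1 S2=46 S3=51 blocked=[]
Op 9: conn=28 S1=1 S2=46 S3=51 blocked=[]
Op 10: conn=28 S1=1 S2=46 S3=59 blocked=[]

Answer: 28 1 46 59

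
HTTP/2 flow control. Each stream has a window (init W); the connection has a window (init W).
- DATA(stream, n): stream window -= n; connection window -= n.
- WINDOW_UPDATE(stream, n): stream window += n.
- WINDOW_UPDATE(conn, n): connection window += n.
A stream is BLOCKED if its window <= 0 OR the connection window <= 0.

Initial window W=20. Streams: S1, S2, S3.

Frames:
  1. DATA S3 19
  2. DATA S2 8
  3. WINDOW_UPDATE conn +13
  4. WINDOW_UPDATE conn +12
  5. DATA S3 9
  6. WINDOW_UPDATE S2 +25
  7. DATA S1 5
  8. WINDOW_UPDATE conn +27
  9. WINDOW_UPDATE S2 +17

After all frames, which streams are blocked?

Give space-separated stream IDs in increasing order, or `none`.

Answer: S3

Derivation:
Op 1: conn=1 S1=20 S2=20 S3=1 blocked=[]
Op 2: conn=-7 S1=20 S2=12 S3=1 blocked=[1, 2, 3]
Op 3: conn=6 S1=20 S2=12 S3=1 blocked=[]
Op 4: conn=18 S1=20 S2=12 S3=1 blocked=[]
Op 5: conn=9 S1=20 S2=12 S3=-8 blocked=[3]
Op 6: conn=9 S1=20 S2=37 S3=-8 blocked=[3]
Op 7: conn=4 S1=15 S2=37 S3=-8 blocked=[3]
Op 8: conn=31 S1=15 S2=37 S3=-8 blocked=[3]
Op 9: conn=31 S1=15 S2=54 S3=-8 blocked=[3]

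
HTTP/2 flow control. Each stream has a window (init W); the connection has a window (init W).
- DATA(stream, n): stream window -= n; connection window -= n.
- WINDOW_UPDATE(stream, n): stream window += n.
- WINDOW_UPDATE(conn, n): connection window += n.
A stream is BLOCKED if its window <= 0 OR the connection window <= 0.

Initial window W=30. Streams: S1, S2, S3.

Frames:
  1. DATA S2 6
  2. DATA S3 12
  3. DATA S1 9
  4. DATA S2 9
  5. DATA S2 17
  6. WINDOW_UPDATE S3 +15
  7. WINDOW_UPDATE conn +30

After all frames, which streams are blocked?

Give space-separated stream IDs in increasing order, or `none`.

Op 1: conn=24 S1=30 S2=24 S3=30 blocked=[]
Op 2: conn=12 S1=30 S2=24 S3=18 blocked=[]
Op 3: conn=3 S1=21 S2=24 S3=18 blocked=[]
Op 4: conn=-6 S1=21 S2=15 S3=18 blocked=[1, 2, 3]
Op 5: conn=-23 S1=21 S2=-2 S3=18 blocked=[1, 2, 3]
Op 6: conn=-23 S1=21 S2=-2 S3=33 blocked=[1, 2, 3]
Op 7: conn=7 S1=21 S2=-2 S3=33 blocked=[2]

Answer: S2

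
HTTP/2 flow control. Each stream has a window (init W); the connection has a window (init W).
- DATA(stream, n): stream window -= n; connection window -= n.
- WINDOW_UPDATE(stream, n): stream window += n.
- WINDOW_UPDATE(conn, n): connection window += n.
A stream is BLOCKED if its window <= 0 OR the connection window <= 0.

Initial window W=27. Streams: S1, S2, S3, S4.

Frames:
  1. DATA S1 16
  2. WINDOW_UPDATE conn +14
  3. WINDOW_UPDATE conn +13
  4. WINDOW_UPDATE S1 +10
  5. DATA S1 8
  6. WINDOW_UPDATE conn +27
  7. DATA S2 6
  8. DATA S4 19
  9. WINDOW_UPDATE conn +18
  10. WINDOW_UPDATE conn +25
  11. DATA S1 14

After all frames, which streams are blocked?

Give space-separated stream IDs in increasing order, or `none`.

Op 1: conn=11 S1=11 S2=27 S3=27 S4=27 blocked=[]
Op 2: conn=25 S1=11 S2=27 S3=27 S4=27 blocked=[]
Op 3: conn=38 S1=11 S2=27 S3=27 S4=27 blocked=[]
Op 4: conn=38 S1=21 S2=27 S3=27 S4=27 blocked=[]
Op 5: conn=30 S1=13 S2=27 S3=27 S4=27 blocked=[]
Op 6: conn=57 S1=13 S2=27 S3=27 S4=27 blocked=[]
Op 7: conn=51 S1=13 S2=21 S3=27 S4=27 blocked=[]
Op 8: conn=32 S1=13 S2=21 S3=27 S4=8 blocked=[]
Op 9: conn=50 S1=13 S2=21 S3=27 S4=8 blocked=[]
Op 10: conn=75 S1=13 S2=21 S3=27 S4=8 blocked=[]
Op 11: conn=61 S1=-1 S2=21 S3=27 S4=8 blocked=[1]

Answer: S1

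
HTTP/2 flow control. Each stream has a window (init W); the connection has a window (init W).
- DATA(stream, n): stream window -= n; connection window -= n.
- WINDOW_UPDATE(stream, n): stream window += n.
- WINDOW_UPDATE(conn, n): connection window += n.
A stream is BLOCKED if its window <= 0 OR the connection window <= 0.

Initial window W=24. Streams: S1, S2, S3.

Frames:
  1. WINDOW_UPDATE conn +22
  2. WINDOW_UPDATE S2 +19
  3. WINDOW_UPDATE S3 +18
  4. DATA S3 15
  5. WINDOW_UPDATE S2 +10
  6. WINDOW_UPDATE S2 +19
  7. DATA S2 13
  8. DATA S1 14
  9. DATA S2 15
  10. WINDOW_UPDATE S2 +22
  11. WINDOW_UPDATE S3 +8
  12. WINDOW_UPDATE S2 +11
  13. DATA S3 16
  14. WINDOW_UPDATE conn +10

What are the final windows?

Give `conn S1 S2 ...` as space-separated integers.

Answer: -17 10 77 19

Derivation:
Op 1: conn=46 S1=24 S2=24 S3=24 blocked=[]
Op 2: conn=46 S1=24 S2=43 S3=24 blocked=[]
Op 3: conn=46 S1=24 S2=43 S3=42 blocked=[]
Op 4: conn=31 S1=24 S2=43 S3=27 blocked=[]
Op 5: conn=31 S1=24 S2=53 S3=27 blocked=[]
Op 6: conn=31 S1=24 S2=72 S3=27 blocked=[]
Op 7: conn=18 S1=24 S2=59 S3=27 blocked=[]
Op 8: conn=4 S1=10 S2=59 S3=27 blocked=[]
Op 9: conn=-11 S1=10 S2=44 S3=27 blocked=[1, 2, 3]
Op 10: conn=-11 S1=10 S2=66 S3=27 blocked=[1, 2, 3]
Op 11: conn=-11 S1=10 S2=66 S3=35 blocked=[1, 2, 3]
Op 12: conn=-11 S1=10 S2=77 S3=35 blocked=[1, 2, 3]
Op 13: conn=-27 S1=10 S2=77 S3=19 blocked=[1, 2, 3]
Op 14: conn=-17 S1=10 S2=77 S3=19 blocked=[1, 2, 3]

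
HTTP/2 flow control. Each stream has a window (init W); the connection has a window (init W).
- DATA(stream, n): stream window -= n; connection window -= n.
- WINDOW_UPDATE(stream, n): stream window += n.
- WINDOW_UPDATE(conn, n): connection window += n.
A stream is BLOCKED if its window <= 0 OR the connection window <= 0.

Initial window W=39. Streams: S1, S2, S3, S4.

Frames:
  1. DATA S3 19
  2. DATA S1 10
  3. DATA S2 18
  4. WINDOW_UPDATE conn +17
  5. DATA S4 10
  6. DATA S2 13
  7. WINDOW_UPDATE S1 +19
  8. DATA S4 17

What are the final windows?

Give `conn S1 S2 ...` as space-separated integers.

Op 1: conn=20 S1=39 S2=39 S3=20 S4=39 blocked=[]
Op 2: conn=10 S1=29 S2=39 S3=20 S4=39 blocked=[]
Op 3: conn=-8 S1=29 S2=21 S3=20 S4=39 blocked=[1, 2, 3, 4]
Op 4: conn=9 S1=29 S2=21 S3=20 S4=39 blocked=[]
Op 5: conn=-1 S1=29 S2=21 S3=20 S4=29 blocked=[1, 2, 3, 4]
Op 6: conn=-14 S1=29 S2=8 S3=20 S4=29 blocked=[1, 2, 3, 4]
Op 7: conn=-14 S1=48 S2=8 S3=20 S4=29 blocked=[1, 2, 3, 4]
Op 8: conn=-31 S1=48 S2=8 S3=20 S4=12 blocked=[1, 2, 3, 4]

Answer: -31 48 8 20 12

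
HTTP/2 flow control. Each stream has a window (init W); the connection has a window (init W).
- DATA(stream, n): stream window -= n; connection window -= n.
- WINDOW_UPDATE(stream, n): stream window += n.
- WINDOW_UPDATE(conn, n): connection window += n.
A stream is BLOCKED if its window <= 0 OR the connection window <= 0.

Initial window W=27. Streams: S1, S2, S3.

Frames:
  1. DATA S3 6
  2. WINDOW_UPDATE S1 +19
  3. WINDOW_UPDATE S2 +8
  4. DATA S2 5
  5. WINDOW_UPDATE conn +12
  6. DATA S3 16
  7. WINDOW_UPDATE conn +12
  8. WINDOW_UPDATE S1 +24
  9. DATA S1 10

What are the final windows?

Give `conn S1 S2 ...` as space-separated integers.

Op 1: conn=21 S1=27 S2=27 S3=21 blocked=[]
Op 2: conn=21 S1=46 S2=27 S3=21 blocked=[]
Op 3: conn=21 S1=46 S2=35 S3=21 blocked=[]
Op 4: conn=16 S1=46 S2=30 S3=21 blocked=[]
Op 5: conn=28 S1=46 S2=30 S3=21 blocked=[]
Op 6: conn=12 S1=46 S2=30 S3=5 blocked=[]
Op 7: conn=24 S1=46 S2=30 S3=5 blocked=[]
Op 8: conn=24 S1=70 S2=30 S3=5 blocked=[]
Op 9: conn=14 S1=60 S2=30 S3=5 blocked=[]

Answer: 14 60 30 5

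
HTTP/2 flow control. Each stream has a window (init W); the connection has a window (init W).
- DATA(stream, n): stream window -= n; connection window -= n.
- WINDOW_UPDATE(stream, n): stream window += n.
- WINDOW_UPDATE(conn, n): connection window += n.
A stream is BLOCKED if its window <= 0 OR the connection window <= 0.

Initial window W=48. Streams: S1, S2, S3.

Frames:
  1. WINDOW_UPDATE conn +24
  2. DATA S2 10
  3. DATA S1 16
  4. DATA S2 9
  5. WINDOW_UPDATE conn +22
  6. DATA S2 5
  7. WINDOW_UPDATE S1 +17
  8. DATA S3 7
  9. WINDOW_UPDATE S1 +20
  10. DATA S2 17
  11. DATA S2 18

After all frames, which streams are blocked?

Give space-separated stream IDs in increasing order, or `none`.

Op 1: conn=72 S1=48 S2=48 S3=48 blocked=[]
Op 2: conn=62 S1=48 S2=38 S3=48 blocked=[]
Op 3: conn=46 S1=32 S2=38 S3=48 blocked=[]
Op 4: conn=37 S1=32 S2=29 S3=48 blocked=[]
Op 5: conn=59 S1=32 S2=29 S3=48 blocked=[]
Op 6: conn=54 S1=32 S2=24 S3=48 blocked=[]
Op 7: conn=54 S1=49 S2=24 S3=48 blocked=[]
Op 8: conn=47 S1=49 S2=24 S3=41 blocked=[]
Op 9: conn=47 S1=69 S2=24 S3=41 blocked=[]
Op 10: conn=30 S1=69 S2=7 S3=41 blocked=[]
Op 11: conn=12 S1=69 S2=-11 S3=41 blocked=[2]

Answer: S2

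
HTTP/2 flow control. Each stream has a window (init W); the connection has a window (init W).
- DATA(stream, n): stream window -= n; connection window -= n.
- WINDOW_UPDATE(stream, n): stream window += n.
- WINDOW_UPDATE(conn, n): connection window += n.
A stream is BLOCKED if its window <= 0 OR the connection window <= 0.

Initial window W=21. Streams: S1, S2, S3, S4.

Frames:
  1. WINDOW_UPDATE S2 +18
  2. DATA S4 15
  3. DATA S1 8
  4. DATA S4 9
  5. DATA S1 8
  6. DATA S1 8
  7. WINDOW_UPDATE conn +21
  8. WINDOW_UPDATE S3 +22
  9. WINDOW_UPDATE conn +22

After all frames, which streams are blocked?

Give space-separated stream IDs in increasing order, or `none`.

Answer: S1 S4

Derivation:
Op 1: conn=21 S1=21 S2=39 S3=21 S4=21 blocked=[]
Op 2: conn=6 S1=21 S2=39 S3=21 S4=6 blocked=[]
Op 3: conn=-2 S1=13 S2=39 S3=21 S4=6 blocked=[1, 2, 3, 4]
Op 4: conn=-11 S1=13 S2=39 S3=21 S4=-3 blocked=[1, 2, 3, 4]
Op 5: conn=-19 S1=5 S2=39 S3=21 S4=-3 blocked=[1, 2, 3, 4]
Op 6: conn=-27 S1=-3 S2=39 S3=21 S4=-3 blocked=[1, 2, 3, 4]
Op 7: conn=-6 S1=-3 S2=39 S3=21 S4=-3 blocked=[1, 2, 3, 4]
Op 8: conn=-6 S1=-3 S2=39 S3=43 S4=-3 blocked=[1, 2, 3, 4]
Op 9: conn=16 S1=-3 S2=39 S3=43 S4=-3 blocked=[1, 4]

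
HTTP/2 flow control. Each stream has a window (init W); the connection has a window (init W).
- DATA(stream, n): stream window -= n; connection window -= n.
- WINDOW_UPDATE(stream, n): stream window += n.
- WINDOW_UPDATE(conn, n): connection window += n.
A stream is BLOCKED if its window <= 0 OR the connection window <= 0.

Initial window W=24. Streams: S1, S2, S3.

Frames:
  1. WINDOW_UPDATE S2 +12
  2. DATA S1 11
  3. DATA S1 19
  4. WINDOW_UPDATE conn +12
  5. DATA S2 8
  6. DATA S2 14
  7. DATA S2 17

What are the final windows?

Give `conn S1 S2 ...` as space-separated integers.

Answer: -33 -6 -3 24

Derivation:
Op 1: conn=24 S1=24 S2=36 S3=24 blocked=[]
Op 2: conn=13 S1=13 S2=36 S3=24 blocked=[]
Op 3: conn=-6 S1=-6 S2=36 S3=24 blocked=[1, 2, 3]
Op 4: conn=6 S1=-6 S2=36 S3=24 blocked=[1]
Op 5: conn=-2 S1=-6 S2=28 S3=24 blocked=[1, 2, 3]
Op 6: conn=-16 S1=-6 S2=14 S3=24 blocked=[1, 2, 3]
Op 7: conn=-33 S1=-6 S2=-3 S3=24 blocked=[1, 2, 3]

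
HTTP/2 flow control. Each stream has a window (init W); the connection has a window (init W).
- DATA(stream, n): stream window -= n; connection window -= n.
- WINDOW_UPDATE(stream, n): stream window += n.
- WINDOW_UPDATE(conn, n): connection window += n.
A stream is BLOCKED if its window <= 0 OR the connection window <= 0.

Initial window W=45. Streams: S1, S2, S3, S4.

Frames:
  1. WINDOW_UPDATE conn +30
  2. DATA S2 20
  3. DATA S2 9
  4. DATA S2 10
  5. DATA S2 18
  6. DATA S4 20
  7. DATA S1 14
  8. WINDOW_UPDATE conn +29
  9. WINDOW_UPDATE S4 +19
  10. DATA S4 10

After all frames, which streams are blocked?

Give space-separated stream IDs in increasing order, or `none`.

Answer: S2

Derivation:
Op 1: conn=75 S1=45 S2=45 S3=45 S4=45 blocked=[]
Op 2: conn=55 S1=45 S2=25 S3=45 S4=45 blocked=[]
Op 3: conn=46 S1=45 S2=16 S3=45 S4=45 blocked=[]
Op 4: conn=36 S1=45 S2=6 S3=45 S4=45 blocked=[]
Op 5: conn=18 S1=45 S2=-12 S3=45 S4=45 blocked=[2]
Op 6: conn=-2 S1=45 S2=-12 S3=45 S4=25 blocked=[1, 2, 3, 4]
Op 7: conn=-16 S1=31 S2=-12 S3=45 S4=25 blocked=[1, 2, 3, 4]
Op 8: conn=13 S1=31 S2=-12 S3=45 S4=25 blocked=[2]
Op 9: conn=13 S1=31 S2=-12 S3=45 S4=44 blocked=[2]
Op 10: conn=3 S1=31 S2=-12 S3=45 S4=34 blocked=[2]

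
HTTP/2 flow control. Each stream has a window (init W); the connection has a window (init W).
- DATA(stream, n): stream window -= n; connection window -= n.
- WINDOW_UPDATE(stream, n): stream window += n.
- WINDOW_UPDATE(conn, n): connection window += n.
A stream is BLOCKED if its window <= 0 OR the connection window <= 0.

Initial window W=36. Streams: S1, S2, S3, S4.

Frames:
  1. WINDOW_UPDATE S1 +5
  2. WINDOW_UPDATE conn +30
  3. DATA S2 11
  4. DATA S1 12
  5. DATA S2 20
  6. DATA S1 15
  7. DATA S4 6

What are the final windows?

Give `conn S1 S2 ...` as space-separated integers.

Answer: 2 14 5 36 30

Derivation:
Op 1: conn=36 S1=41 S2=36 S3=36 S4=36 blocked=[]
Op 2: conn=66 S1=41 S2=36 S3=36 S4=36 blocked=[]
Op 3: conn=55 S1=41 S2=25 S3=36 S4=36 blocked=[]
Op 4: conn=43 S1=29 S2=25 S3=36 S4=36 blocked=[]
Op 5: conn=23 S1=29 S2=5 S3=36 S4=36 blocked=[]
Op 6: conn=8 S1=14 S2=5 S3=36 S4=36 blocked=[]
Op 7: conn=2 S1=14 S2=5 S3=36 S4=30 blocked=[]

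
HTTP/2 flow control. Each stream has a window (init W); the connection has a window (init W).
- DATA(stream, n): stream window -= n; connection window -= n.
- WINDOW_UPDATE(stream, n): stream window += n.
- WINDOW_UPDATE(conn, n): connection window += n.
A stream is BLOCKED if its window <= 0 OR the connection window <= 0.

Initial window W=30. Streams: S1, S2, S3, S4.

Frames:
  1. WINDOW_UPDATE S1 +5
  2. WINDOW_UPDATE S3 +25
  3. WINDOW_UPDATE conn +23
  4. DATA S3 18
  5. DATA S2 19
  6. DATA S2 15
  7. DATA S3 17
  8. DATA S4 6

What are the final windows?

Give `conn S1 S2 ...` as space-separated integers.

Op 1: conn=30 S1=35 S2=30 S3=30 S4=30 blocked=[]
Op 2: conn=30 S1=35 S2=30 S3=55 S4=30 blocked=[]
Op 3: conn=53 S1=35 S2=30 S3=55 S4=30 blocked=[]
Op 4: conn=35 S1=35 S2=30 S3=37 S4=30 blocked=[]
Op 5: conn=16 S1=35 S2=11 S3=37 S4=30 blocked=[]
Op 6: conn=1 S1=35 S2=-4 S3=37 S4=30 blocked=[2]
Op 7: conn=-16 S1=35 S2=-4 S3=20 S4=30 blocked=[1, 2, 3, 4]
Op 8: conn=-22 S1=35 S2=-4 S3=20 S4=24 blocked=[1, 2, 3, 4]

Answer: -22 35 -4 20 24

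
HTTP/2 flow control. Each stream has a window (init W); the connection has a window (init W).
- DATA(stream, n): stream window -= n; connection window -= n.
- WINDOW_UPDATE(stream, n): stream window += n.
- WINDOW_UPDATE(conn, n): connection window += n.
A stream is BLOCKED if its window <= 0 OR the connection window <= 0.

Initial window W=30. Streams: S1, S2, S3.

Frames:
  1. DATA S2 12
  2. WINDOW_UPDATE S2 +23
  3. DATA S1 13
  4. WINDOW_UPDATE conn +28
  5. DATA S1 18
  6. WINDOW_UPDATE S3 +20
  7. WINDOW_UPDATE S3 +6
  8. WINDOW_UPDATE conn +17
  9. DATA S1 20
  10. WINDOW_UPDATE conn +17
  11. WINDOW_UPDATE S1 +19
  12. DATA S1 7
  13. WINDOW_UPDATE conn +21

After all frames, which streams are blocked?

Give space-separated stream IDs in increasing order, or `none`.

Op 1: conn=18 S1=30 S2=18 S3=30 blocked=[]
Op 2: conn=18 S1=30 S2=41 S3=30 blocked=[]
Op 3: conn=5 S1=17 S2=41 S3=30 blocked=[]
Op 4: conn=33 S1=17 S2=41 S3=30 blocked=[]
Op 5: conn=15 S1=-1 S2=41 S3=30 blocked=[1]
Op 6: conn=15 S1=-1 S2=41 S3=50 blocked=[1]
Op 7: conn=15 S1=-1 S2=41 S3=56 blocked=[1]
Op 8: conn=32 S1=-1 S2=41 S3=56 blocked=[1]
Op 9: conn=12 S1=-21 S2=41 S3=56 blocked=[1]
Op 10: conn=29 S1=-21 S2=41 S3=56 blocked=[1]
Op 11: conn=29 S1=-2 S2=41 S3=56 blocked=[1]
Op 12: conn=22 S1=-9 S2=41 S3=56 blocked=[1]
Op 13: conn=43 S1=-9 S2=41 S3=56 blocked=[1]

Answer: S1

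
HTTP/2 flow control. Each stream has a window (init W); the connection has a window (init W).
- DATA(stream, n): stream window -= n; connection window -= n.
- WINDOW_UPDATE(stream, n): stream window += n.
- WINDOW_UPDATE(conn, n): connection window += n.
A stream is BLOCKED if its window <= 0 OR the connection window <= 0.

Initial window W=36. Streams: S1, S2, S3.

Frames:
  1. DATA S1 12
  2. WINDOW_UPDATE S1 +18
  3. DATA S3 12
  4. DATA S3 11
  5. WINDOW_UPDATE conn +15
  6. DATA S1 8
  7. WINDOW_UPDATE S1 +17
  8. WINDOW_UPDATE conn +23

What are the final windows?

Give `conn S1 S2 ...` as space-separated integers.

Answer: 31 51 36 13

Derivation:
Op 1: conn=24 S1=24 S2=36 S3=36 blocked=[]
Op 2: conn=24 S1=42 S2=36 S3=36 blocked=[]
Op 3: conn=12 S1=42 S2=36 S3=24 blocked=[]
Op 4: conn=1 S1=42 S2=36 S3=13 blocked=[]
Op 5: conn=16 S1=42 S2=36 S3=13 blocked=[]
Op 6: conn=8 S1=34 S2=36 S3=13 blocked=[]
Op 7: conn=8 S1=51 S2=36 S3=13 blocked=[]
Op 8: conn=31 S1=51 S2=36 S3=13 blocked=[]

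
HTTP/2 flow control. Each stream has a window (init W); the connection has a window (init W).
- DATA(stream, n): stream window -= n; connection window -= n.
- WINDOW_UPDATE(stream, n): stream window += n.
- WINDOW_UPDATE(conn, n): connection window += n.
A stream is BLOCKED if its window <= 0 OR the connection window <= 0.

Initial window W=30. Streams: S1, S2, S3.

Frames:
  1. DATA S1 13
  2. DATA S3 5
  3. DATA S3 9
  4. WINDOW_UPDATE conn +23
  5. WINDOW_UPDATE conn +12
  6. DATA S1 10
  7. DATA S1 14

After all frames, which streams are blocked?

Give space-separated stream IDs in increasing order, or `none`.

Answer: S1

Derivation:
Op 1: conn=17 S1=17 S2=30 S3=30 blocked=[]
Op 2: conn=12 S1=17 S2=30 S3=25 blocked=[]
Op 3: conn=3 S1=17 S2=30 S3=16 blocked=[]
Op 4: conn=26 S1=17 S2=30 S3=16 blocked=[]
Op 5: conn=38 S1=17 S2=30 S3=16 blocked=[]
Op 6: conn=28 S1=7 S2=30 S3=16 blocked=[]
Op 7: conn=14 S1=-7 S2=30 S3=16 blocked=[1]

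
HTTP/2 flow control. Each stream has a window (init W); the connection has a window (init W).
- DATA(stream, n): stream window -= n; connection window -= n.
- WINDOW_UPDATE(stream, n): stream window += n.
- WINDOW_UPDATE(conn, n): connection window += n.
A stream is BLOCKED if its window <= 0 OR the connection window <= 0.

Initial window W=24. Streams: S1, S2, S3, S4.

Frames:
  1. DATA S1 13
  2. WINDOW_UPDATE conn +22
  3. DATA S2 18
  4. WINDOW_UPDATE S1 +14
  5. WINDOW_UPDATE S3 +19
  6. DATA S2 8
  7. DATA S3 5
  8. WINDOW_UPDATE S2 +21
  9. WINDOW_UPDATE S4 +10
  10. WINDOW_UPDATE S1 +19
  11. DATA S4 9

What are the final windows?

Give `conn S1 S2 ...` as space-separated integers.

Answer: -7 44 19 38 25

Derivation:
Op 1: conn=11 S1=11 S2=24 S3=24 S4=24 blocked=[]
Op 2: conn=33 S1=11 S2=24 S3=24 S4=24 blocked=[]
Op 3: conn=15 S1=11 S2=6 S3=24 S4=24 blocked=[]
Op 4: conn=15 S1=25 S2=6 S3=24 S4=24 blocked=[]
Op 5: conn=15 S1=25 S2=6 S3=43 S4=24 blocked=[]
Op 6: conn=7 S1=25 S2=-2 S3=43 S4=24 blocked=[2]
Op 7: conn=2 S1=25 S2=-2 S3=38 S4=24 blocked=[2]
Op 8: conn=2 S1=25 S2=19 S3=38 S4=24 blocked=[]
Op 9: conn=2 S1=25 S2=19 S3=38 S4=34 blocked=[]
Op 10: conn=2 S1=44 S2=19 S3=38 S4=34 blocked=[]
Op 11: conn=-7 S1=44 S2=19 S3=38 S4=25 blocked=[1, 2, 3, 4]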